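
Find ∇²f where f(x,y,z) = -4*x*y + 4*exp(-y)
4*exp(-y)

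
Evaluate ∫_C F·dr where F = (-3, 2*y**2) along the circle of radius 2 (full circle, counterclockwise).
0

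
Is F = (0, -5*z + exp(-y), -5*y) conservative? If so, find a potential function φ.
Yes, F is conservative. φ = -5*y*z - exp(-y)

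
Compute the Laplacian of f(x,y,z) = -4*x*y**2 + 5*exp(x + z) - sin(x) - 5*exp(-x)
-8*x + 10*exp(x + z) + sin(x) - 5*exp(-x)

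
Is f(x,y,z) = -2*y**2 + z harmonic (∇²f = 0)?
No, ∇²f = -4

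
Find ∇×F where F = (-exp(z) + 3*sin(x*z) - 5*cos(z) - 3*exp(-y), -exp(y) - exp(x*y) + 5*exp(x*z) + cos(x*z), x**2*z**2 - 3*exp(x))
(x*(-5*exp(x*z) + sin(x*z)), -2*x*z**2 + 3*x*cos(x*z) + 3*exp(x) - exp(z) + 5*sin(z), -y*exp(x*y) + 5*z*exp(x*z) - z*sin(x*z) - 3*exp(-y))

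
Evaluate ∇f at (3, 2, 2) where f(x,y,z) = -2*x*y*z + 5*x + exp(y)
(-3, -12 + exp(2), -12)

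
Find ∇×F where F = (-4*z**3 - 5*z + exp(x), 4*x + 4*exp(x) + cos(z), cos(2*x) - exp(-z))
(sin(z), -12*z**2 + 2*sin(2*x) - 5, 4*exp(x) + 4)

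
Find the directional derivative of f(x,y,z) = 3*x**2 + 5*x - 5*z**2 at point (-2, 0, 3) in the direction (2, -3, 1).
-22*sqrt(14)/7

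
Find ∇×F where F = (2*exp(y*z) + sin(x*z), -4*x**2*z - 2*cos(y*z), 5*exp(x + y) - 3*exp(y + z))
(4*x**2 - 2*y*sin(y*z) + 5*exp(x + y) - 3*exp(y + z), x*cos(x*z) + 2*y*exp(y*z) - 5*exp(x + y), 2*z*(-4*x - exp(y*z)))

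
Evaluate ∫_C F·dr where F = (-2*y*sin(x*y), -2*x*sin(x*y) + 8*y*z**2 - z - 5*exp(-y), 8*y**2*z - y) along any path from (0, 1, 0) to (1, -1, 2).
2*cos(1) + 10*sinh(1) + 16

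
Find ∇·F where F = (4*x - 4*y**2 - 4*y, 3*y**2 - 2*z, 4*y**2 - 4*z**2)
6*y - 8*z + 4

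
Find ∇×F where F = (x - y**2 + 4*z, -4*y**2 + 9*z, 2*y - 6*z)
(-7, 4, 2*y)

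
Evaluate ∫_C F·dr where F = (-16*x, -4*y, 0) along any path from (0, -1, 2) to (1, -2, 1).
-14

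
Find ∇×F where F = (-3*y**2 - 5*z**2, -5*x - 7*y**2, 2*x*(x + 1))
(0, -4*x - 10*z - 2, 6*y - 5)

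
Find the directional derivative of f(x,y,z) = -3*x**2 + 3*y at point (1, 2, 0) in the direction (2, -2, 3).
-18*sqrt(17)/17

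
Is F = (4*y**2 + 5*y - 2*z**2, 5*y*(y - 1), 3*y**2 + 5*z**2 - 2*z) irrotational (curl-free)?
No, ∇×F = (6*y, -4*z, -8*y - 5)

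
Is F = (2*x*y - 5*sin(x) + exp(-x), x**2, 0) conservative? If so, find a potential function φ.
Yes, F is conservative. φ = x**2*y + 5*cos(x) - exp(-x)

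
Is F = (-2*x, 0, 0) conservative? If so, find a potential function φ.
Yes, F is conservative. φ = -x**2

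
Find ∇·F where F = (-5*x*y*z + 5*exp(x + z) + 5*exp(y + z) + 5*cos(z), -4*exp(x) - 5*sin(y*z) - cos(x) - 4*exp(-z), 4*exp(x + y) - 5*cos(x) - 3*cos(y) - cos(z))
-5*y*z - 5*z*cos(y*z) + 5*exp(x + z) + sin(z)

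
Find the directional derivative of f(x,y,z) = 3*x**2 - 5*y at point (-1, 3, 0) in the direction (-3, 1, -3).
13*sqrt(19)/19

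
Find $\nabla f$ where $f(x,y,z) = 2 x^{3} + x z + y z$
(6*x**2 + z, z, x + y)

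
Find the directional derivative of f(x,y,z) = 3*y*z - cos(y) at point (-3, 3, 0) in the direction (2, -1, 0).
-sqrt(5)*sin(3)/5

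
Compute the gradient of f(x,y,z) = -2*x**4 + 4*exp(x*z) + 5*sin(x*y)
(-8*x**3 + 5*y*cos(x*y) + 4*z*exp(x*z), 5*x*cos(x*y), 4*x*exp(x*z))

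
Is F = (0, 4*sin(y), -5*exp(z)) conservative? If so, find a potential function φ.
Yes, F is conservative. φ = -5*exp(z) - 4*cos(y)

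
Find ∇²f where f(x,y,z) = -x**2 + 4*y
-2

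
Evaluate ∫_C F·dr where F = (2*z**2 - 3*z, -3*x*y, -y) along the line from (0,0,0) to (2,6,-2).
-164/3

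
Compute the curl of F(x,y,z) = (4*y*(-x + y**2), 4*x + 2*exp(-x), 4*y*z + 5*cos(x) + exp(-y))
(4*z - exp(-y), 5*sin(x), 4*x - 12*y**2 + 4 - 2*exp(-x))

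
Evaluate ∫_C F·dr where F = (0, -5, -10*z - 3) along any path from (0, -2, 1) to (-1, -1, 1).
-5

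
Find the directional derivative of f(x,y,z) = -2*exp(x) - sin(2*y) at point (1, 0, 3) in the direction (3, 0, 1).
-3*sqrt(10)*E/5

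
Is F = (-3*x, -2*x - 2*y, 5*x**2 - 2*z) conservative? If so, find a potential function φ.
No, ∇×F = (0, -10*x, -2) ≠ 0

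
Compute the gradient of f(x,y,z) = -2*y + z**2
(0, -2, 2*z)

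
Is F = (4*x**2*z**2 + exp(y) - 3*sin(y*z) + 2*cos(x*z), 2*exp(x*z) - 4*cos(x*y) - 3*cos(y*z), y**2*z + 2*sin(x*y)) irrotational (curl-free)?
No, ∇×F = (-2*x*exp(x*z) + 2*x*cos(x*y) + 2*y*z - 3*y*sin(y*z), 8*x**2*z - 2*x*sin(x*z) - 2*y*cos(x*y) - 3*y*cos(y*z), 4*y*sin(x*y) + 2*z*exp(x*z) + 3*z*cos(y*z) - exp(y))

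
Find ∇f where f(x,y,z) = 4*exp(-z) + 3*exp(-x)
(-3*exp(-x), 0, -4*exp(-z))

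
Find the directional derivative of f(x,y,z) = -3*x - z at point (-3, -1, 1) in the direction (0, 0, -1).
1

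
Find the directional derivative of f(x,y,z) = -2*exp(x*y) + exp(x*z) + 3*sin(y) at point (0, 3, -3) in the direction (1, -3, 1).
-9*sqrt(11)*(cos(3) + 1)/11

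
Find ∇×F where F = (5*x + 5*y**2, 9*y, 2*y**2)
(4*y, 0, -10*y)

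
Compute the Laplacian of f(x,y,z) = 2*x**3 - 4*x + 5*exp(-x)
12*x + 5*exp(-x)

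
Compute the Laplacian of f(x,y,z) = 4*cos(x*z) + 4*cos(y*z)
-4*x**2*cos(x*z) - 4*y**2*cos(y*z) - 4*z**2*cos(x*z) - 4*z**2*cos(y*z)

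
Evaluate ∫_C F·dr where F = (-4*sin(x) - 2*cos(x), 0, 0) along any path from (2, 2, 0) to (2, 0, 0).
0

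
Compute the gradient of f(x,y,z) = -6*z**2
(0, 0, -12*z)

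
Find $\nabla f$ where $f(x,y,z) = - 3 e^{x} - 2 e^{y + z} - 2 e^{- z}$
(-3*exp(x), -2*exp(y + z), 2*(1 - exp(y + 2*z))*exp(-z))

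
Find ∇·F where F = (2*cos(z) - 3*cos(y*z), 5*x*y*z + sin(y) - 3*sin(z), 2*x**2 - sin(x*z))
5*x*z - x*cos(x*z) + cos(y)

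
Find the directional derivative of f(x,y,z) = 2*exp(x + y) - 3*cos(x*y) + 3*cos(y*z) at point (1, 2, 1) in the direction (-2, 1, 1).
-sqrt(6)*(9*sin(2) + exp(3))/3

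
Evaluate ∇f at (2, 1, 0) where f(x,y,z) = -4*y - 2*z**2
(0, -4, 0)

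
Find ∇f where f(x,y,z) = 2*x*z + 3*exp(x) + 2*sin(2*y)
(2*z + 3*exp(x), 4*cos(2*y), 2*x)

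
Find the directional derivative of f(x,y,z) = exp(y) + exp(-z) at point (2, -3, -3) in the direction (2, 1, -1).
sqrt(6)*cosh(3)/3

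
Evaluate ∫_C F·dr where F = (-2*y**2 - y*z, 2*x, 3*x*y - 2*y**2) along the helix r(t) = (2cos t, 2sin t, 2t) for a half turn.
-4*pi + 2*pi**2 + 64/3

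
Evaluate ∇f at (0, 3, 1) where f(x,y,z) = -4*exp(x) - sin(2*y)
(-4, -2*cos(6), 0)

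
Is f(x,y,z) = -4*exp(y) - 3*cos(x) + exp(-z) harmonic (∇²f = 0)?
No, ∇²f = -4*exp(y) + 3*cos(x) + exp(-z)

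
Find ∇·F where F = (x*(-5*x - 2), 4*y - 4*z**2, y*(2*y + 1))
2 - 10*x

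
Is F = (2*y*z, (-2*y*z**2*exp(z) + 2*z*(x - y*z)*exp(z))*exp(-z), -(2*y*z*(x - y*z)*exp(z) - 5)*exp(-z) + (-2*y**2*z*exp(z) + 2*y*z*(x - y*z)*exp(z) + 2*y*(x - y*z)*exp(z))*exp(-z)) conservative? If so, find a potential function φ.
Yes, F is conservative. φ = (2*y*z*(x - y*z)*exp(z) - 5)*exp(-z)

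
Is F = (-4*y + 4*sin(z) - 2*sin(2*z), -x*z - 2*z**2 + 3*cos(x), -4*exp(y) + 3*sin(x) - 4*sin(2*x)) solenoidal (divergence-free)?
Yes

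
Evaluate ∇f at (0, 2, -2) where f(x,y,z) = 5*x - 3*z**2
(5, 0, 12)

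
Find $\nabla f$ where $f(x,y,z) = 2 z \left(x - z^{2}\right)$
(2*z, 0, 2*x - 6*z**2)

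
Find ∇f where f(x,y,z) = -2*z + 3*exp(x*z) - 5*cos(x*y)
(5*y*sin(x*y) + 3*z*exp(x*z), 5*x*sin(x*y), 3*x*exp(x*z) - 2)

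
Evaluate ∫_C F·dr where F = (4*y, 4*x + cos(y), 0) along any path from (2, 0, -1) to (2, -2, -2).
-16 - sin(2)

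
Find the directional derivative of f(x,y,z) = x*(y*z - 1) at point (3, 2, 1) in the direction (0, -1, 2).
9*sqrt(5)/5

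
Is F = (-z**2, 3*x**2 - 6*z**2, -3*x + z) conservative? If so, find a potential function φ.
No, ∇×F = (12*z, 3 - 2*z, 6*x) ≠ 0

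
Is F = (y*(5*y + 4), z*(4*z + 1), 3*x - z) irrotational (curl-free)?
No, ∇×F = (-8*z - 1, -3, -10*y - 4)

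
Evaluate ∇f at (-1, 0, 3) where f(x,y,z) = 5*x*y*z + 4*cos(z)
(0, -15, -4*sin(3))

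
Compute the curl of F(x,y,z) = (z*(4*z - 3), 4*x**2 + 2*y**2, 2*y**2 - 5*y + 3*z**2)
(4*y - 5, 8*z - 3, 8*x)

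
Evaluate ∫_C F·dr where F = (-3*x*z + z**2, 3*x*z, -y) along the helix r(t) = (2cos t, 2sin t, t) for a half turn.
-3*pi + 4 + pi**2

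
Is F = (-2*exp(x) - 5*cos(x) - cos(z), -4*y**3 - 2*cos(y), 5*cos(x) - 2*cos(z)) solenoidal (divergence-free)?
No, ∇·F = -12*y**2 - 2*exp(x) + 5*sin(x) + 2*sin(y) + 2*sin(z)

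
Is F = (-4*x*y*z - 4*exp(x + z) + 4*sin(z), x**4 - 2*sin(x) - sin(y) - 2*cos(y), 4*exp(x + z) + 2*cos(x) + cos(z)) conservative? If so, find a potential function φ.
No, ∇×F = (0, -4*x*y - 8*exp(x + z) + 2*sin(x) + 4*cos(z), 4*x**3 + 4*x*z - 2*cos(x)) ≠ 0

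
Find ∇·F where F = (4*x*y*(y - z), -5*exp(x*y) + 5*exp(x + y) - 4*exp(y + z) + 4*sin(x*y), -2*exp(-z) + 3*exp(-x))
((-5*x*exp(x*y) + 4*x*cos(x*y) + 4*y*(y - z) + 5*exp(x + y) - 4*exp(y + z))*exp(z) + 2)*exp(-z)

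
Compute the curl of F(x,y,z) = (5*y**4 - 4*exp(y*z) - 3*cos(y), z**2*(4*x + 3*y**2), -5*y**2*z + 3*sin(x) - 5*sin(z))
(2*z*(-4*x - 3*y**2 - 5*y), -4*y*exp(y*z) - 3*cos(x), -20*y**3 + 4*z**2 + 4*z*exp(y*z) - 3*sin(y))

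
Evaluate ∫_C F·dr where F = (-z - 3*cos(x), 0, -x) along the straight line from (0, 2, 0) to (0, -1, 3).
0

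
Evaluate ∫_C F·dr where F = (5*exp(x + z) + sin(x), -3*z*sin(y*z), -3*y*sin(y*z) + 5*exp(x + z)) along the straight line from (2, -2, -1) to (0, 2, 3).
-5*E - 1 - 2*cos(2) + 3*cos(6) + 5*exp(3)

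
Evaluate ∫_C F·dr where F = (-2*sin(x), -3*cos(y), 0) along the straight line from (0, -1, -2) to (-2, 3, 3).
-3*sin(1) - 2 + 2*cos(2) - 3*sin(3)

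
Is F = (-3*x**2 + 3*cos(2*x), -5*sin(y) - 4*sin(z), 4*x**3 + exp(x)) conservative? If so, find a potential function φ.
No, ∇×F = (4*cos(z), -12*x**2 - exp(x), 0) ≠ 0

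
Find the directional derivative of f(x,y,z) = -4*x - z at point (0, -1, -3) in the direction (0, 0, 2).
-1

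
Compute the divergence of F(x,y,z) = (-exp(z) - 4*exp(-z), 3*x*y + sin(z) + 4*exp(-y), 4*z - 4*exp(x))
3*x + 4 - 4*exp(-y)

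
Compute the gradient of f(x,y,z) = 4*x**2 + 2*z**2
(8*x, 0, 4*z)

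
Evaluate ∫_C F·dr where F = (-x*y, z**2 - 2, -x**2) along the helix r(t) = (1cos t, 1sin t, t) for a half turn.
-5*pi/2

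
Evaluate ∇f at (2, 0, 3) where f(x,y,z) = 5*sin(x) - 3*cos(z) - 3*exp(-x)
(5*cos(2) + 3*exp(-2), 0, 3*sin(3))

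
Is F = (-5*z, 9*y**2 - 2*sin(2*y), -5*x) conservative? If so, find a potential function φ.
Yes, F is conservative. φ = -5*x*z + 3*y**3 + cos(2*y)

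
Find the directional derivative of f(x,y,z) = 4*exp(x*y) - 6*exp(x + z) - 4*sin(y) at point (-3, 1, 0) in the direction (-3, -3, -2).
3*sqrt(22)*(9 + 2*exp(3)*cos(1))*exp(-3)/11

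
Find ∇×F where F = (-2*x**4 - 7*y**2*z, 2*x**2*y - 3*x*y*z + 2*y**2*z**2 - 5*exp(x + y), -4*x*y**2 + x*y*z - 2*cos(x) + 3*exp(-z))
(-5*x*y + x*z - 4*y**2*z, -3*y**2 - y*z - 2*sin(x), 4*x*y + 11*y*z - 5*exp(x + y))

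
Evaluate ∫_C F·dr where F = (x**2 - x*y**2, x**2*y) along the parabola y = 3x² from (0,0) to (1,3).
11/6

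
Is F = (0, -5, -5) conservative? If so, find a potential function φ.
Yes, F is conservative. φ = -5*y - 5*z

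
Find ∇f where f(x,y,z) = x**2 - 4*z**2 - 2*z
(2*x, 0, -8*z - 2)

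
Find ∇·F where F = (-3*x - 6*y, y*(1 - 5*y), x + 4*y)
-10*y - 2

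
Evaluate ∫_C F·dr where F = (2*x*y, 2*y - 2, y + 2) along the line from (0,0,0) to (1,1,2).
14/3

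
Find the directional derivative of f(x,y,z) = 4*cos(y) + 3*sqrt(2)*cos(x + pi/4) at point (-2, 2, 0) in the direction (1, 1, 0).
-sqrt(2)*(3*cos(2) + sin(2))/2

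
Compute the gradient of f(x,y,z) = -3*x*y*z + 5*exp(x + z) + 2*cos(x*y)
(-3*y*z - 2*y*sin(x*y) + 5*exp(x + z), -x*(3*z + 2*sin(x*y)), -3*x*y + 5*exp(x + z))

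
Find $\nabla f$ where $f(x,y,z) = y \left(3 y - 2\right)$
(0, 6*y - 2, 0)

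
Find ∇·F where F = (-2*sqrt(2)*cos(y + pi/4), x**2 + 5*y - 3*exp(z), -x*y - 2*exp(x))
5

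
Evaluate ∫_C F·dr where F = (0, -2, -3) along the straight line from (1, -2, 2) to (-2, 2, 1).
-5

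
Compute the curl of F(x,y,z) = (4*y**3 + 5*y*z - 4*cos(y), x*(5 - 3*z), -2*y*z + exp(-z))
(3*x - 2*z, 5*y, -12*y**2 - 8*z - 4*sin(y) + 5)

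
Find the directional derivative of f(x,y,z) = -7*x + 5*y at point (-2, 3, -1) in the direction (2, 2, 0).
-sqrt(2)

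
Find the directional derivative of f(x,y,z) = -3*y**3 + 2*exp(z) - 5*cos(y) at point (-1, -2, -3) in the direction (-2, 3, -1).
-sqrt(14)*(2 + 15*exp(3)*sin(2) + 108*exp(3))*exp(-3)/14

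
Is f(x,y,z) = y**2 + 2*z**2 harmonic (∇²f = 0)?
No, ∇²f = 6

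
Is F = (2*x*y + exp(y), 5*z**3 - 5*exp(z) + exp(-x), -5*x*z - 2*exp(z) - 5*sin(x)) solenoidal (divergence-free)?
No, ∇·F = -5*x + 2*y - 2*exp(z)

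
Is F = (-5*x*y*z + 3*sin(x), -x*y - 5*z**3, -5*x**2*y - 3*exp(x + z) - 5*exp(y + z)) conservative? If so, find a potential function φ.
No, ∇×F = (-5*x**2 + 15*z**2 - 5*exp(y + z), 5*x*y + 3*exp(x + z), 5*x*z - y) ≠ 0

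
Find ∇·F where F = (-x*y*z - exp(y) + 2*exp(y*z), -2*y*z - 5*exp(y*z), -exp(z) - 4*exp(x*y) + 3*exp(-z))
-y*z - 5*z*exp(y*z) - 2*z - exp(z) - 3*exp(-z)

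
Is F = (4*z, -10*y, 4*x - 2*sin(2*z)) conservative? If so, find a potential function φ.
Yes, F is conservative. φ = 4*x*z - 5*y**2 + cos(2*z)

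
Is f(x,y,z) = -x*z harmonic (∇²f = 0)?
Yes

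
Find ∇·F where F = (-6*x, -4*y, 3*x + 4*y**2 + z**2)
2*z - 10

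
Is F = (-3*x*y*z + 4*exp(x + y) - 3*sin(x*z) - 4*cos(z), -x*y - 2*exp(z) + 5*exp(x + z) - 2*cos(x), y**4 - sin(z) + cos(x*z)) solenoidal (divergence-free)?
No, ∇·F = -x*sin(x*z) - x - 3*y*z - 3*z*cos(x*z) + 4*exp(x + y) - cos(z)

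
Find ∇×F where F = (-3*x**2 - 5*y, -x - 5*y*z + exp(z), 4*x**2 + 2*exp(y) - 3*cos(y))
(5*y + 2*exp(y) - exp(z) + 3*sin(y), -8*x, 4)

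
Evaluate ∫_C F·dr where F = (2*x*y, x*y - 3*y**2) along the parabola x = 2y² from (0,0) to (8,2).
512/5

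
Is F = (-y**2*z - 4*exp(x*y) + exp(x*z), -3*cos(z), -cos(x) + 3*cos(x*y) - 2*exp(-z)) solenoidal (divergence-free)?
No, ∇·F = -4*y*exp(x*y) + z*exp(x*z) + 2*exp(-z)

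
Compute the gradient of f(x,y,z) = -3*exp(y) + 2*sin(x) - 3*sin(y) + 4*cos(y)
(2*cos(x), -3*exp(y) - 4*sin(y) - 3*cos(y), 0)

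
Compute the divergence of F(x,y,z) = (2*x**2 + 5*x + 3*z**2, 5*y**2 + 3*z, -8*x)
4*x + 10*y + 5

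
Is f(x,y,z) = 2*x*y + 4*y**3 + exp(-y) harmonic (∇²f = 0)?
No, ∇²f = 24*y + exp(-y)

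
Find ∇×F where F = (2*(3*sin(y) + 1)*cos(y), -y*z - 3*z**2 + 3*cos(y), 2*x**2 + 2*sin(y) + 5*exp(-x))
(y + 6*z + 2*cos(y), -4*x + 5*exp(-x), 2*sin(y) - 6*cos(2*y))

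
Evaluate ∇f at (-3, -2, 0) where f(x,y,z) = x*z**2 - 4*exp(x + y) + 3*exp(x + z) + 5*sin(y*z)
((-4 + 3*exp(2))*exp(-5), -4*exp(-5), -10 + 3*exp(-3))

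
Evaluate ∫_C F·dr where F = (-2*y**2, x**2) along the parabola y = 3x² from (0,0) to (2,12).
-456/5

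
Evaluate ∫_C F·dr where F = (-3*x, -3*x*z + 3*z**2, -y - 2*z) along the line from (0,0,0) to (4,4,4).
-48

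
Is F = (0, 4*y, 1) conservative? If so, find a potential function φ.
Yes, F is conservative. φ = 2*y**2 + z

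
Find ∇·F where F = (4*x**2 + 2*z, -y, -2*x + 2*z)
8*x + 1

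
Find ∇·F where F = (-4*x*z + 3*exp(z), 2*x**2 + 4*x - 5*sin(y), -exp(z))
-4*z - exp(z) - 5*cos(y)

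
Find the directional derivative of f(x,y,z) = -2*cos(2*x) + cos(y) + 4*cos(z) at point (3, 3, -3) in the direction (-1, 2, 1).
sqrt(6)*(sin(3) - 2*sin(6))/3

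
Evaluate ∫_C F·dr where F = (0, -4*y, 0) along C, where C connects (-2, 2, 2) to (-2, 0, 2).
8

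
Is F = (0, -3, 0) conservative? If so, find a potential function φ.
Yes, F is conservative. φ = -3*y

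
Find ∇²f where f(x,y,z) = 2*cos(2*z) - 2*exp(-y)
-8*cos(2*z) - 2*exp(-y)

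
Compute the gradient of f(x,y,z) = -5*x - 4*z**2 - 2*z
(-5, 0, -8*z - 2)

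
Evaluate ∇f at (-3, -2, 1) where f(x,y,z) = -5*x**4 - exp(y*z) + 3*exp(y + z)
(540, (-1 + 3*E)*exp(-2), (2 + 3*E)*exp(-2))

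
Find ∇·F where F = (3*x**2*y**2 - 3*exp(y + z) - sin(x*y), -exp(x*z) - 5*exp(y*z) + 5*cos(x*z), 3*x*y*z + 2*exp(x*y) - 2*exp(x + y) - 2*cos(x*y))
6*x*y**2 + 3*x*y - y*cos(x*y) - 5*z*exp(y*z)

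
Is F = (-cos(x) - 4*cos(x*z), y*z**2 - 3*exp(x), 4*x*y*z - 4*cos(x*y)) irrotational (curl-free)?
No, ∇×F = (4*x*z + 4*x*sin(x*y) - 2*y*z, 4*x*sin(x*z) - 4*y*z - 4*y*sin(x*y), -3*exp(x))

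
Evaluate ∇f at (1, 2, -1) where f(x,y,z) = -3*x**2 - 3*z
(-6, 0, -3)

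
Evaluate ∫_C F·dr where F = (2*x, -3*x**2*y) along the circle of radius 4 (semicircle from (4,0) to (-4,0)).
0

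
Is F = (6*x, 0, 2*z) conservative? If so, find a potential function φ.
Yes, F is conservative. φ = 3*x**2 + z**2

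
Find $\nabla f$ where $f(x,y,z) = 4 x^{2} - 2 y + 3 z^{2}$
(8*x, -2, 6*z)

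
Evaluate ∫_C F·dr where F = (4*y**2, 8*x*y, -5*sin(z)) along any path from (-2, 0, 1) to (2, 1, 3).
5*cos(3) - 5*cos(1) + 8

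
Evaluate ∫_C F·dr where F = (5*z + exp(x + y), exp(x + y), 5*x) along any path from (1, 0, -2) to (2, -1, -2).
-10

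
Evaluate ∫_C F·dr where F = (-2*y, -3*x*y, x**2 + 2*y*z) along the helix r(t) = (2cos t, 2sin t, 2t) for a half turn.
-16 + 24*pi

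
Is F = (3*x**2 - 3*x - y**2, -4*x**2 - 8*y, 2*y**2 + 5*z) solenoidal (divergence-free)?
No, ∇·F = 6*x - 6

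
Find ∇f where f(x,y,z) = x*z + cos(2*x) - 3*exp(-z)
(z - 2*sin(2*x), 0, x + 3*exp(-z))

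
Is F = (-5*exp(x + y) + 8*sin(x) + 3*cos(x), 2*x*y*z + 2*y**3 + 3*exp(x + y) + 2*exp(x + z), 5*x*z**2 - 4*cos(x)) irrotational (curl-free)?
No, ∇×F = (-2*x*y - 2*exp(x + z), -5*z**2 - 4*sin(x), 2*y*z + 8*exp(x + y) + 2*exp(x + z))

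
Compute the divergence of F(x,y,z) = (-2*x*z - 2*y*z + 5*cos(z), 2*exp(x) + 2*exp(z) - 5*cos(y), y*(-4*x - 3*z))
-3*y - 2*z + 5*sin(y)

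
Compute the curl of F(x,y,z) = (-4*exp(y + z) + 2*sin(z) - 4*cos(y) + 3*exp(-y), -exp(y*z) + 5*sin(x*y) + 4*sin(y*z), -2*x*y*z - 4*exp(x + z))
(-2*x*z + y*exp(y*z) - 4*y*cos(y*z), 2*y*z + 4*exp(x + z) - 4*exp(y + z) + 2*cos(z), 5*y*cos(x*y) + 4*exp(y + z) - 4*sin(y) + 3*exp(-y))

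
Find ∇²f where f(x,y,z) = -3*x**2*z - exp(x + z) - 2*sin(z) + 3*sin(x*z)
-3*x**2*sin(x*z) - 3*z**2*sin(x*z) - 6*z - 2*exp(x + z) + 2*sin(z)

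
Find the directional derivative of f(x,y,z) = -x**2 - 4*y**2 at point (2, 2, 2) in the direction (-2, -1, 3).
12*sqrt(14)/7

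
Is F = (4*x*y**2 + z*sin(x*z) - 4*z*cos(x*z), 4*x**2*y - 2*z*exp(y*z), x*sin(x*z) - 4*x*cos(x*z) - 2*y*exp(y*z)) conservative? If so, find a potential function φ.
Yes, F is conservative. φ = 2*x**2*y**2 - 2*exp(y*z) - 4*sin(x*z) - cos(x*z)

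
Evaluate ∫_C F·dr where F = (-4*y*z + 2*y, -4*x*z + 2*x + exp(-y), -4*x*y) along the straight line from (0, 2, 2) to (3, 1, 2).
-18 - exp(-1) + exp(-2)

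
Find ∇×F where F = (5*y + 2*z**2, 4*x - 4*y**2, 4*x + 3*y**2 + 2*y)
(6*y + 2, 4*z - 4, -1)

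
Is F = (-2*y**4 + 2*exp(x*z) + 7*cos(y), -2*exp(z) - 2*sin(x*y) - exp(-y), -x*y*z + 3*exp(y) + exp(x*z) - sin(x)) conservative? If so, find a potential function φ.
No, ∇×F = (-x*z + 3*exp(y) + 2*exp(z), 2*x*exp(x*z) + y*z - z*exp(x*z) + cos(x), 8*y**3 - 2*y*cos(x*y) + 7*sin(y)) ≠ 0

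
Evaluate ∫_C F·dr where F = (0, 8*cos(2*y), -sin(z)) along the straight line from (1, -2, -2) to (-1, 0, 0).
4*sin(4) - cos(2) + 1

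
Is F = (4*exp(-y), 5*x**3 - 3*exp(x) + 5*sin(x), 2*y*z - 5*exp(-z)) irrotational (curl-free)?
No, ∇×F = (2*z, 0, 15*x**2 - 3*exp(x) + 5*cos(x) + 4*exp(-y))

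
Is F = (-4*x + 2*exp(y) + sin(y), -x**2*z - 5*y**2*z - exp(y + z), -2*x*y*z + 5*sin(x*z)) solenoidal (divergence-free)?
No, ∇·F = -2*x*y + 5*x*cos(x*z) - 10*y*z - exp(y + z) - 4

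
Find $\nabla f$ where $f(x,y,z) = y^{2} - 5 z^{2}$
(0, 2*y, -10*z)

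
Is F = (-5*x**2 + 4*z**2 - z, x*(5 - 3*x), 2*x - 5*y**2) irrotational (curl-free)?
No, ∇×F = (-10*y, 8*z - 3, 5 - 6*x)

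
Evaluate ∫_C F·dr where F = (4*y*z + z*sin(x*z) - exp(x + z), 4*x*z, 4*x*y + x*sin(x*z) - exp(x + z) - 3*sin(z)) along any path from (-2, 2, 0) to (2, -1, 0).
-2*sinh(2)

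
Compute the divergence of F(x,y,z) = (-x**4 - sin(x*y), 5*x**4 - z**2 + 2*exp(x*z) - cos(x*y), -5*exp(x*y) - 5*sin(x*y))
-4*x**3 + x*sin(x*y) - y*cos(x*y)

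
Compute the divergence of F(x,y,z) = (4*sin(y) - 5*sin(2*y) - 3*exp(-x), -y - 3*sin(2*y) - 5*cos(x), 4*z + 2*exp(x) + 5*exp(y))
-6*cos(2*y) + 3 + 3*exp(-x)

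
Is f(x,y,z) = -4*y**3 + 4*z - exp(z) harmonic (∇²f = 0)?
No, ∇²f = -24*y - exp(z)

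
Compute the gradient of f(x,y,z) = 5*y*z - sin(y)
(0, 5*z - cos(y), 5*y)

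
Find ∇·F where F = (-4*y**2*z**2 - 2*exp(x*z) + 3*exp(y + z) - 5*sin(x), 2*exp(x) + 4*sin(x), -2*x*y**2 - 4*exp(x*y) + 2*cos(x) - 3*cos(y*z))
3*y*sin(y*z) - 2*z*exp(x*z) - 5*cos(x)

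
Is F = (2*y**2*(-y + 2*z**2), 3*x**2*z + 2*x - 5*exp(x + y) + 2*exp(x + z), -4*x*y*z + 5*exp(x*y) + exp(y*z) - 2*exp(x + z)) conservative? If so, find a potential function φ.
No, ∇×F = (-3*x**2 - 4*x*z + 5*x*exp(x*y) + z*exp(y*z) - 2*exp(x + z), 8*y**2*z + 4*y*z - 5*y*exp(x*y) + 2*exp(x + z), 6*x*z + 2*y**2 + 4*y*(y - 2*z**2) - 5*exp(x + y) + 2*exp(x + z) + 2) ≠ 0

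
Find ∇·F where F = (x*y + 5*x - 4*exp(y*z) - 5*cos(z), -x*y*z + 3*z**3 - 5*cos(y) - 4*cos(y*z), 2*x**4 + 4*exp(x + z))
-x*z + y + 4*z*sin(y*z) + 4*exp(x + z) + 5*sin(y) + 5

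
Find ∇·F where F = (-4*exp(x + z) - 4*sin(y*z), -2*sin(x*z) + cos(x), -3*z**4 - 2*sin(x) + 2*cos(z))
-12*z**3 - 4*exp(x + z) - 2*sin(z)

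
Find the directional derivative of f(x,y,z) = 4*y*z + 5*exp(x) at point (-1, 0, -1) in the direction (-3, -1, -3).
sqrt(19)*(-15 + 4*E)*exp(-1)/19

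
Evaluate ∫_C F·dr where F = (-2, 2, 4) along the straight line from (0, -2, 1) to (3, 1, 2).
4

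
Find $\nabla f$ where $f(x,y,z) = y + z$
(0, 1, 1)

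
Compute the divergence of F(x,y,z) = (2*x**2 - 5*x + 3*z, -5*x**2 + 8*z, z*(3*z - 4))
4*x + 6*z - 9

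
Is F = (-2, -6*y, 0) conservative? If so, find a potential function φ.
Yes, F is conservative. φ = -2*x - 3*y**2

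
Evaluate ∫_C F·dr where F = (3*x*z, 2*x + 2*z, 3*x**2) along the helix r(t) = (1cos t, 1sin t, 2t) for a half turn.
-8 + 11*pi/2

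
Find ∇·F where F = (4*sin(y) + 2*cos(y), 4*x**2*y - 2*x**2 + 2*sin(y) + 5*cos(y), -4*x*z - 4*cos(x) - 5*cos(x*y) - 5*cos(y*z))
4*x**2 - 4*x + 5*y*sin(y*z) - 5*sin(y) + 2*cos(y)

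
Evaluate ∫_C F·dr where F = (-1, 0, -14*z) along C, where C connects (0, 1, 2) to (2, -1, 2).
-2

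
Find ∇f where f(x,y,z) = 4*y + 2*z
(0, 4, 2)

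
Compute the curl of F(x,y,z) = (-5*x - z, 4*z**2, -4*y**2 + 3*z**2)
(-8*y - 8*z, -1, 0)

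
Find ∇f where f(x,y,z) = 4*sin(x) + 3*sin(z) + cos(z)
(4*cos(x), 0, -sin(z) + 3*cos(z))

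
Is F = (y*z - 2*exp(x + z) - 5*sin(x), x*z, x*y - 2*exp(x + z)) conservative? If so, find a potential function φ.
Yes, F is conservative. φ = x*y*z - 2*exp(x + z) + 5*cos(x)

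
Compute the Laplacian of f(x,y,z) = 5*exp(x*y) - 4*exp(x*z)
5*x**2*exp(x*y) - 4*x**2*exp(x*z) + 5*y**2*exp(x*y) - 4*z**2*exp(x*z)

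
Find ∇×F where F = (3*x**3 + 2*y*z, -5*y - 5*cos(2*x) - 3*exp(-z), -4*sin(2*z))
(-3*exp(-z), 2*y, -2*z + 10*sin(2*x))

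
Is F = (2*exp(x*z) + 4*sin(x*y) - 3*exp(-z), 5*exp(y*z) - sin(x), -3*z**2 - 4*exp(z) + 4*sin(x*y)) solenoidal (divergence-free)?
No, ∇·F = 4*y*cos(x*y) + 2*z*exp(x*z) + 5*z*exp(y*z) - 6*z - 4*exp(z)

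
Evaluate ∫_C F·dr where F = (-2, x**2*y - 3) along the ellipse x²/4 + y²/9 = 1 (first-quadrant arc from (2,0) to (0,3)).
4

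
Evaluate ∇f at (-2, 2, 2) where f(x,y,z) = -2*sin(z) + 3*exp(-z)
(0, 0, -3*exp(-2) - 2*cos(2))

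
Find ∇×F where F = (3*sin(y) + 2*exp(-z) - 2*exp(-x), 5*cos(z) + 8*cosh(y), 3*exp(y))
(3*exp(y) + 5*sin(z), -2*exp(-z), -3*cos(y))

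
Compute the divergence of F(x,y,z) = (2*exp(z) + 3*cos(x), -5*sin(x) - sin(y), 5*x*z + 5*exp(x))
5*x - 3*sin(x) - cos(y)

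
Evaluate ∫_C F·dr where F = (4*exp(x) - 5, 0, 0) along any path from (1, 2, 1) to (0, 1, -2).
9 - 4*E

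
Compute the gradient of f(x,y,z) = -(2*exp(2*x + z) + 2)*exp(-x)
(2*(1 - exp(2*x + z))*exp(-x), 0, -2*exp(x + z))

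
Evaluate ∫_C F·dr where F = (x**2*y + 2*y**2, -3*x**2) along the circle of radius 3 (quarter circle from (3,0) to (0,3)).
-90 - 81*pi/16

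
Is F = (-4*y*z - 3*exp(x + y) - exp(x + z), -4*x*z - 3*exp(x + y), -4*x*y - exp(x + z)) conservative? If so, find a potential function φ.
Yes, F is conservative. φ = -4*x*y*z - 3*exp(x + y) - exp(x + z)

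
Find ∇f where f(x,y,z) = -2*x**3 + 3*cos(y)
(-6*x**2, -3*sin(y), 0)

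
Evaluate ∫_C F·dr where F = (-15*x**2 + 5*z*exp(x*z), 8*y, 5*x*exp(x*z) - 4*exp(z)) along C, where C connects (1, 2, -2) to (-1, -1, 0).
-1 - exp(-2)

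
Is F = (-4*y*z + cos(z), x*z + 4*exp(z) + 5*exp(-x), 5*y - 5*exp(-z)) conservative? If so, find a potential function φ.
No, ∇×F = (-x - 4*exp(z) + 5, -4*y - sin(z), 5*z - 5*exp(-x)) ≠ 0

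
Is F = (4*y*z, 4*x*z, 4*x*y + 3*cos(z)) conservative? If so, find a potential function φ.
Yes, F is conservative. φ = 4*x*y*z + 3*sin(z)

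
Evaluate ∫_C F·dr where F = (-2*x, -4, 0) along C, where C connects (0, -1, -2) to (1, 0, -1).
-5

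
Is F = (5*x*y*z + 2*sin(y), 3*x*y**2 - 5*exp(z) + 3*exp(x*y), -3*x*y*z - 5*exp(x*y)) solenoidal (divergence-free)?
No, ∇·F = 3*x*y + 3*x*exp(x*y) + 5*y*z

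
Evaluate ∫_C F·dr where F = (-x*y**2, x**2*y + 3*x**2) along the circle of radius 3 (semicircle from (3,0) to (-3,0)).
0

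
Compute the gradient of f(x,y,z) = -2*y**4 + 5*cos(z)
(0, -8*y**3, -5*sin(z))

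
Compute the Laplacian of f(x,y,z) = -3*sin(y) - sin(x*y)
x**2*sin(x*y) + y**2*sin(x*y) + 3*sin(y)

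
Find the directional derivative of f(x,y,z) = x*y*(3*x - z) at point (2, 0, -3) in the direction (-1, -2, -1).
-6*sqrt(6)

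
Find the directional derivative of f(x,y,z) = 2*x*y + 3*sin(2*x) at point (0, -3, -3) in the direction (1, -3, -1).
0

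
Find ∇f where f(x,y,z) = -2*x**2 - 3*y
(-4*x, -3, 0)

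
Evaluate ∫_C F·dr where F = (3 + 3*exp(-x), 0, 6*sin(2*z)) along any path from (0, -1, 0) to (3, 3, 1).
-3*exp(-3) - 3*cos(2) + 15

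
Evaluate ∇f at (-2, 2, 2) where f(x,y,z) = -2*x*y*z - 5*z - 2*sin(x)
(-8 - 2*cos(2), 8, 3)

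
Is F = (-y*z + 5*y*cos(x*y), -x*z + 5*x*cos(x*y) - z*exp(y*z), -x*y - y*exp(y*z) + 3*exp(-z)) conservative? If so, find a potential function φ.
Yes, F is conservative. φ = -x*y*z - exp(y*z) + 5*sin(x*y) - 3*exp(-z)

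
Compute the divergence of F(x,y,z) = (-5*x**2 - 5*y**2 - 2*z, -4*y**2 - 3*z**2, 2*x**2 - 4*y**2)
-10*x - 8*y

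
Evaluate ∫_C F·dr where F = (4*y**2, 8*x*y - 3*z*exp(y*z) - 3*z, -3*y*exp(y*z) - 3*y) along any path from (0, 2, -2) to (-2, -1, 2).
-14 - 3*exp(-2) + 3*exp(-4)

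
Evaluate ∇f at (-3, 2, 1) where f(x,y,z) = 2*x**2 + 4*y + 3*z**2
(-12, 4, 6)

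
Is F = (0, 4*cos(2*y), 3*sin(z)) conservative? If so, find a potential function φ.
Yes, F is conservative. φ = 2*sin(2*y) - 3*cos(z)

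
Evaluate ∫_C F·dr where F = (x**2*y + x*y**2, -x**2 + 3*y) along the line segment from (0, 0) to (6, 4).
336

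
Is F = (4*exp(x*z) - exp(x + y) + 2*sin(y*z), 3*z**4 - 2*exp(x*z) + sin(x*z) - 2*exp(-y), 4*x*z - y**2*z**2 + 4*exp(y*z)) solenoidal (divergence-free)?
No, ∇·F = 4*x - 2*y**2*z + 4*y*exp(y*z) + 4*z*exp(x*z) - exp(x + y) + 2*exp(-y)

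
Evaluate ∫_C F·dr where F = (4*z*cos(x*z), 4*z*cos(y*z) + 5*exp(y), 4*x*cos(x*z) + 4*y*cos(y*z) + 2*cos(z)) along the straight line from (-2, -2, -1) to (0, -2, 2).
-6*sin(2) + 2*sin(1) - 4*sin(4)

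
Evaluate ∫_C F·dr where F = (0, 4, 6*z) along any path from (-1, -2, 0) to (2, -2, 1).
3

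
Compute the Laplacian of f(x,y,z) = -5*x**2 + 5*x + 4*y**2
-2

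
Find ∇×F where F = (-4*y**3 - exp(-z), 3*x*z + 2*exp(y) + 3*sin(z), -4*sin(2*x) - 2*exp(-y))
(-3*x - 3*cos(z) + 2*exp(-y), 8*cos(2*x) + exp(-z), 12*y**2 + 3*z)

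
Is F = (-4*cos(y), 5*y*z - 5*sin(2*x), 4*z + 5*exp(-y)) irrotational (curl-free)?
No, ∇×F = (-5*y - 5*exp(-y), 0, -4*sin(y) - 10*cos(2*x))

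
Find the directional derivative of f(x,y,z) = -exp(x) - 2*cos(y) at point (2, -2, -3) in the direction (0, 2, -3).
-4*sqrt(13)*sin(2)/13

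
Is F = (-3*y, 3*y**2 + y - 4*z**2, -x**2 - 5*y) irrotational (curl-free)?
No, ∇×F = (8*z - 5, 2*x, 3)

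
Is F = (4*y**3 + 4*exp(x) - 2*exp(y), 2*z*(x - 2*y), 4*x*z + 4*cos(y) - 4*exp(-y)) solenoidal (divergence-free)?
No, ∇·F = 4*x - 4*z + 4*exp(x)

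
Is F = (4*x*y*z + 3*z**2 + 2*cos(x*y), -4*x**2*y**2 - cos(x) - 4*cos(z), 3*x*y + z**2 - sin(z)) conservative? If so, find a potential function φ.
No, ∇×F = (3*x - 4*sin(z), 4*x*y - 3*y + 6*z, -8*x*y**2 - 4*x*z + 2*x*sin(x*y) + sin(x)) ≠ 0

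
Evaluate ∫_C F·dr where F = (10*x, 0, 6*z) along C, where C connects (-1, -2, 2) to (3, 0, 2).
40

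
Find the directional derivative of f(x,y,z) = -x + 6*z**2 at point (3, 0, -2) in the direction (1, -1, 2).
-49*sqrt(6)/6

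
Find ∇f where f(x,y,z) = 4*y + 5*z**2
(0, 4, 10*z)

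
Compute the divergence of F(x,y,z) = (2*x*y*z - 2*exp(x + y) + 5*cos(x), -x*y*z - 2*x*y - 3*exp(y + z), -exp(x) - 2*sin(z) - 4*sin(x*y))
-x*z - 2*x + 2*y*z - 2*exp(x + y) - 3*exp(y + z) - 5*sin(x) - 2*cos(z)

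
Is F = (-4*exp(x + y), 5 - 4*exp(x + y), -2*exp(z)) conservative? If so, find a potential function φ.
Yes, F is conservative. φ = 5*y - 2*exp(z) - 4*exp(x + y)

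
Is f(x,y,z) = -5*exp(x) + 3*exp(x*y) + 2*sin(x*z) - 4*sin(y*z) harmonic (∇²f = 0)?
No, ∇²f = 3*x**2*exp(x*y) - 2*x**2*sin(x*z) + 3*y**2*exp(x*y) + 4*y**2*sin(y*z) - 2*z**2*sin(x*z) + 4*z**2*sin(y*z) - 5*exp(x)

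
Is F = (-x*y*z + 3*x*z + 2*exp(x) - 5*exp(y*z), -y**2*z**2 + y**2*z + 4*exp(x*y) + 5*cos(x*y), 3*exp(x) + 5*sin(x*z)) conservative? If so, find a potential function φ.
No, ∇×F = (y**2*(2*z - 1), -x*y + 3*x - 5*y*exp(y*z) - 5*z*cos(x*z) - 3*exp(x), x*z + 4*y*exp(x*y) - 5*y*sin(x*y) + 5*z*exp(y*z)) ≠ 0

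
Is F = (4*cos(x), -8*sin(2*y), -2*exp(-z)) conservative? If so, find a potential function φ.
Yes, F is conservative. φ = 4*sin(x) + 4*cos(2*y) + 2*exp(-z)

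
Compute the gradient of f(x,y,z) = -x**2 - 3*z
(-2*x, 0, -3)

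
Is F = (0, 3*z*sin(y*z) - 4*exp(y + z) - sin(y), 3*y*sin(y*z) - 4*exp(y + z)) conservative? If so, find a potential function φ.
Yes, F is conservative. φ = -4*exp(y + z) + cos(y) - 3*cos(y*z)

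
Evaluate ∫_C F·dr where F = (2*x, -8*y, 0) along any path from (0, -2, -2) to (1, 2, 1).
1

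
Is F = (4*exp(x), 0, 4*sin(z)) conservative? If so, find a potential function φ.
Yes, F is conservative. φ = 4*exp(x) - 4*cos(z)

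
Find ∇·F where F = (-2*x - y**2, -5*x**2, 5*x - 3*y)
-2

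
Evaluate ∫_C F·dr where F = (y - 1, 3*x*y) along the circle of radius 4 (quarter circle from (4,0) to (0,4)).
68 - 4*pi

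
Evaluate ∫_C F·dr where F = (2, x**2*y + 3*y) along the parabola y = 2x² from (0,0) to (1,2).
28/3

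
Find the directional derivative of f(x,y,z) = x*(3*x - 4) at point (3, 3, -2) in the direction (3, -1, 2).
3*sqrt(14)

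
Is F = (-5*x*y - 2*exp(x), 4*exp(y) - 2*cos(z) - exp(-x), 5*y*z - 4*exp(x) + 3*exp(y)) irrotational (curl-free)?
No, ∇×F = (5*z + 3*exp(y) - 2*sin(z), 4*exp(x), 5*x + exp(-x))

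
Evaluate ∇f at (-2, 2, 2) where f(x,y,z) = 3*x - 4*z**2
(3, 0, -16)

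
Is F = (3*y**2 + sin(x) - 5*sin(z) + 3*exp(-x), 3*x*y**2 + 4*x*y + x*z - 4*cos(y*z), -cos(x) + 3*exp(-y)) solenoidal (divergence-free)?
No, ∇·F = 6*x*y + 4*x + 4*z*sin(y*z) + cos(x) - 3*exp(-x)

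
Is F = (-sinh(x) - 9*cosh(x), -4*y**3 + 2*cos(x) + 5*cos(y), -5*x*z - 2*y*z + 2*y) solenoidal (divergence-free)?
No, ∇·F = -5*x - 12*y**2 - 2*y - 5*sin(y) - 9*sinh(x) - cosh(x)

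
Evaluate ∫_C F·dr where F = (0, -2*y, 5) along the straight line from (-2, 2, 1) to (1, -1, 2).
8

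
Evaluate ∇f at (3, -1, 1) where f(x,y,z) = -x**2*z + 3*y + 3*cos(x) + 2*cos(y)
(-6 - 3*sin(3), 2*sin(1) + 3, -9)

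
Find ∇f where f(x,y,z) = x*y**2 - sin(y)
(y**2, 2*x*y - cos(y), 0)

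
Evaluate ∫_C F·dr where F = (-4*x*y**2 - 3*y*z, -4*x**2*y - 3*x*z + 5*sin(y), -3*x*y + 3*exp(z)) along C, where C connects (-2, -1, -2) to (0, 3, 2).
-4 + 5*cos(1) - 5*cos(3) + 6*sinh(2)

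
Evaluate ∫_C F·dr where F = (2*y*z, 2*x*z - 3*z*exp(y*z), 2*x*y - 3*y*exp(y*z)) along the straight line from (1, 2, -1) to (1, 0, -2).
3*exp(-2) + 1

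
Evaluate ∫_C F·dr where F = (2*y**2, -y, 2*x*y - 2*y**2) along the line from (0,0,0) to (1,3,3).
-21/2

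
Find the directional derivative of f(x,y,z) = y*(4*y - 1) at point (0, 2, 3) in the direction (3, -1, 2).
-15*sqrt(14)/14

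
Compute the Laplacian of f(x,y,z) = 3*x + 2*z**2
4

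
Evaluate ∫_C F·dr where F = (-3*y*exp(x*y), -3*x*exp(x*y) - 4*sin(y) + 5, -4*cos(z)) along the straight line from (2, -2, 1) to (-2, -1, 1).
-3*exp(2) + 3*exp(-4) - 4*cos(2) + 4*cos(1) + 5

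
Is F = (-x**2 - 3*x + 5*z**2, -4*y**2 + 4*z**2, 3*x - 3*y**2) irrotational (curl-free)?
No, ∇×F = (-6*y - 8*z, 10*z - 3, 0)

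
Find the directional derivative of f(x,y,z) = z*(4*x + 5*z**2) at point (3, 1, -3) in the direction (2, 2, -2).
-53*sqrt(3)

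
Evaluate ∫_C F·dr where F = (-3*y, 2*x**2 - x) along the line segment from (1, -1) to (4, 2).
30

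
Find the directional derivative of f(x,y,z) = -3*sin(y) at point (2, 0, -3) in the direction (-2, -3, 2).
9*sqrt(17)/17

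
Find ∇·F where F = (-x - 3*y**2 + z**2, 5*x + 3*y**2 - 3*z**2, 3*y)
6*y - 1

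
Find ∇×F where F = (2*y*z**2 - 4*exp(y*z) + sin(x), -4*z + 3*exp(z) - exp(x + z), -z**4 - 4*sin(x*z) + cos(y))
(-3*exp(z) + exp(x + z) - sin(y) + 4, 4*y*z - 4*y*exp(y*z) + 4*z*cos(x*z), -2*z**2 + 4*z*exp(y*z) - exp(x + z))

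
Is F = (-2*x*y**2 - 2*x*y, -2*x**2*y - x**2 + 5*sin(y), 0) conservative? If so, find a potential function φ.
Yes, F is conservative. φ = -x**2*y**2 - x**2*y - 5*cos(y)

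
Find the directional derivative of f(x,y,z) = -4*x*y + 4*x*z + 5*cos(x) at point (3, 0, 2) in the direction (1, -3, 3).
5*sqrt(19)*(16 - sin(3))/19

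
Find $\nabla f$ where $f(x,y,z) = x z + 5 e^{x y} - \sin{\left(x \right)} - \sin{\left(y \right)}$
(5*y*exp(x*y) + z - cos(x), 5*x*exp(x*y) - cos(y), x)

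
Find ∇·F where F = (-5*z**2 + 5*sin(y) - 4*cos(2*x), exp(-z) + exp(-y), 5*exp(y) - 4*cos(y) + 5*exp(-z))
8*sin(2*x) - 5*exp(-z) - exp(-y)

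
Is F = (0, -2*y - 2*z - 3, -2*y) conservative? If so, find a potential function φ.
Yes, F is conservative. φ = y*(-y - 2*z - 3)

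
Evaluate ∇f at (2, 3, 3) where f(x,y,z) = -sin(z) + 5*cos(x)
(-5*sin(2), 0, -cos(3))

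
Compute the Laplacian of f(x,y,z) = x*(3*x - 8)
6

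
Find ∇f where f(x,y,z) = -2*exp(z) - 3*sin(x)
(-3*cos(x), 0, -2*exp(z))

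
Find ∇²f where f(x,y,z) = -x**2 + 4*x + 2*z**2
2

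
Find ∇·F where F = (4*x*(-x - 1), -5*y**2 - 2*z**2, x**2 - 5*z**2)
-8*x - 10*y - 10*z - 4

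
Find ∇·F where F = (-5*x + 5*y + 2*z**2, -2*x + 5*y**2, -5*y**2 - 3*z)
10*y - 8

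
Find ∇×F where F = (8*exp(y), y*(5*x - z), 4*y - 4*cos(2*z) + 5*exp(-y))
(y + 4 - 5*exp(-y), 0, 5*y - 8*exp(y))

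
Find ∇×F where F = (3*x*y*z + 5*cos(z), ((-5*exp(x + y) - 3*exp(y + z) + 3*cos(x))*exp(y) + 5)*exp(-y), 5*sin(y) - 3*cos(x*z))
(3*exp(y + z) + 5*cos(y), 3*x*y - 3*z*sin(x*z) - 5*sin(z), -3*x*z - 5*exp(x + y) - 3*sin(x))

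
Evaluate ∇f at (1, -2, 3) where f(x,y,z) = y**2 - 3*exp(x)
(-3*E, -4, 0)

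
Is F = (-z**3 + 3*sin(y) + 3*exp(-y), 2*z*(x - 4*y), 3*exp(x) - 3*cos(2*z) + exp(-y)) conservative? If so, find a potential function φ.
No, ∇×F = (-2*x + 8*y - exp(-y), -3*z**2 - 3*exp(x), 2*z - 3*cos(y) + 3*exp(-y)) ≠ 0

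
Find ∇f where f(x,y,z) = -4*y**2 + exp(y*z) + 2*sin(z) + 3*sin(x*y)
(3*y*cos(x*y), 3*x*cos(x*y) - 8*y + z*exp(y*z), y*exp(y*z) + 2*cos(z))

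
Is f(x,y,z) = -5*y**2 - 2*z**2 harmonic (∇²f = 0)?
No, ∇²f = -14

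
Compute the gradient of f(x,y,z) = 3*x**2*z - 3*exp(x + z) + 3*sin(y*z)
(6*x*z - 3*exp(x + z), 3*z*cos(y*z), 3*x**2 + 3*y*cos(y*z) - 3*exp(x + z))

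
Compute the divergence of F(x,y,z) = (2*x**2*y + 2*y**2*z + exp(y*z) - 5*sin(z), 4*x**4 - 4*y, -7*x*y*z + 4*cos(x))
-3*x*y - 4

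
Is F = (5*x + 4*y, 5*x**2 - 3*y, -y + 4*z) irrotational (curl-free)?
No, ∇×F = (-1, 0, 10*x - 4)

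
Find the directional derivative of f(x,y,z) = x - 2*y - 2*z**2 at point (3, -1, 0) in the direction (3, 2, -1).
-sqrt(14)/14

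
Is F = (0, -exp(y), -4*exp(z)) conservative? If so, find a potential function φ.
Yes, F is conservative. φ = -exp(y) - 4*exp(z)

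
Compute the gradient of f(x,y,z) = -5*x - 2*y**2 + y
(-5, 1 - 4*y, 0)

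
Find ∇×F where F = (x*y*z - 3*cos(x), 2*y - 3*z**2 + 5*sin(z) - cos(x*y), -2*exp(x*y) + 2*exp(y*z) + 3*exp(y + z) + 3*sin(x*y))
(-2*x*exp(x*y) + 3*x*cos(x*y) + 2*z*exp(y*z) + 6*z + 3*exp(y + z) - 5*cos(z), y*(x + 2*exp(x*y) - 3*cos(x*y)), -x*z + y*sin(x*y))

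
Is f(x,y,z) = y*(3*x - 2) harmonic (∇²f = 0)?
Yes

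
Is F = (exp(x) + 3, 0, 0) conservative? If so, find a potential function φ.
Yes, F is conservative. φ = 3*x + exp(x)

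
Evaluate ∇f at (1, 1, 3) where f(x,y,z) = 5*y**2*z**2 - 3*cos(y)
(0, 3*sin(1) + 90, 30)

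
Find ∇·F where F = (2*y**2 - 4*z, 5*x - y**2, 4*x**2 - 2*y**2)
-2*y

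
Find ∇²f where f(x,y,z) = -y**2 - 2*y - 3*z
-2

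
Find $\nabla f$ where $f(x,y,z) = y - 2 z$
(0, 1, -2)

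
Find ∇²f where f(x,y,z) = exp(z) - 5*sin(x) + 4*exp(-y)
exp(z) + 5*sin(x) + 4*exp(-y)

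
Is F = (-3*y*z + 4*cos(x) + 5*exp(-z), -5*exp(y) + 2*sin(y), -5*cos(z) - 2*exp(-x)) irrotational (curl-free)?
No, ∇×F = (0, -3*y - 5*exp(-z) - 2*exp(-x), 3*z)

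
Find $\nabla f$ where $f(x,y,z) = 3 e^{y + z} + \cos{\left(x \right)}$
(-sin(x), 3*exp(y + z), 3*exp(y + z))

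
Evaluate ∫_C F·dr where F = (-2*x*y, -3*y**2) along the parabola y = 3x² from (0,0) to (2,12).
-1752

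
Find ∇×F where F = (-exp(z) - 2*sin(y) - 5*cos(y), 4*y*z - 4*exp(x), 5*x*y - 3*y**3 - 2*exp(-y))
(5*x - 9*y**2 - 4*y + 2*exp(-y), -5*y - exp(z), -4*exp(x) - 5*sin(y) + 2*cos(y))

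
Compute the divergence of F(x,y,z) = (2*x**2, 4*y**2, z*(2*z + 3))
4*x + 8*y + 4*z + 3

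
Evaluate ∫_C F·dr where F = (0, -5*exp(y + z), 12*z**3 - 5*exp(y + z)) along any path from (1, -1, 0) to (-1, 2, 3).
-5*exp(5) + 5*exp(-1) + 243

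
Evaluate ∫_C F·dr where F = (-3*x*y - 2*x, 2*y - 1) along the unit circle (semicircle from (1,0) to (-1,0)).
0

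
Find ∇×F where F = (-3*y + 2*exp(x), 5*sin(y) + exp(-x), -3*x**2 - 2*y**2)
(-4*y, 6*x, 3 - exp(-x))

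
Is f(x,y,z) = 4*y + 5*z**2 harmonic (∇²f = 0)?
No, ∇²f = 10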